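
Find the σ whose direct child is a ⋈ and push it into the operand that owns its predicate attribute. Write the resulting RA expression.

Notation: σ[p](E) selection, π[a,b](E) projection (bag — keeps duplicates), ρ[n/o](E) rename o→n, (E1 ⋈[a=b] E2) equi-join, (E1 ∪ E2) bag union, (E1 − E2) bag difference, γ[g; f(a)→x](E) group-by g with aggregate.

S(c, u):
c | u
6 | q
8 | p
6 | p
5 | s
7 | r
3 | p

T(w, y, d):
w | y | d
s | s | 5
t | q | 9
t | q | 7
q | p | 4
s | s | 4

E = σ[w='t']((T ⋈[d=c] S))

σ filters on w, owned by the left side.
E' = (σ[w='t'](T) ⋈[d=c] S)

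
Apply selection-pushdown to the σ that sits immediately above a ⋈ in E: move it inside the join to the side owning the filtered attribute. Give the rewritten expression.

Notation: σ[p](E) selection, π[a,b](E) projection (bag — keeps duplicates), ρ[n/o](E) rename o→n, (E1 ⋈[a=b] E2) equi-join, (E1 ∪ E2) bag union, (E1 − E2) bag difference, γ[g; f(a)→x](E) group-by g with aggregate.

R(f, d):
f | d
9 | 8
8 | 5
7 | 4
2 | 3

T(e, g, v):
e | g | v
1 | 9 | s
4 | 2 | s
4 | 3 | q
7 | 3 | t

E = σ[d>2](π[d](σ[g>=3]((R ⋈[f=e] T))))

σ filters on g, owned by the right side.
E' = σ[d>2](π[d]((R ⋈[f=e] σ[g>=3](T))))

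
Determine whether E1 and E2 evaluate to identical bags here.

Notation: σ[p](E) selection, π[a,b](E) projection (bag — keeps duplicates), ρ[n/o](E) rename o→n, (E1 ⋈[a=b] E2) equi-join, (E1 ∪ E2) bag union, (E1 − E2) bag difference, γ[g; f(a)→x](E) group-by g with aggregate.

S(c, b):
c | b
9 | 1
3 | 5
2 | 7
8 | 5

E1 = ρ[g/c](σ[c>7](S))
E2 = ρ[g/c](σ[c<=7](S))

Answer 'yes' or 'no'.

E1 row counts bottom-up:
  S → 4
  σ[c>7](S) → 2
  ρ[g/c](σ[c>7](S)) → 2
E2 row counts bottom-up:
  S → 4
  σ[c<=7](S) → 2
  ρ[g/c](σ[c<=7](S)) → 2

E1 result:
g | b
8 | 5
9 | 1
E2 result:
g | b
2 | 7
3 | 5
Witness: (2, 7) appears 0× in E1 but 1× in E2.

no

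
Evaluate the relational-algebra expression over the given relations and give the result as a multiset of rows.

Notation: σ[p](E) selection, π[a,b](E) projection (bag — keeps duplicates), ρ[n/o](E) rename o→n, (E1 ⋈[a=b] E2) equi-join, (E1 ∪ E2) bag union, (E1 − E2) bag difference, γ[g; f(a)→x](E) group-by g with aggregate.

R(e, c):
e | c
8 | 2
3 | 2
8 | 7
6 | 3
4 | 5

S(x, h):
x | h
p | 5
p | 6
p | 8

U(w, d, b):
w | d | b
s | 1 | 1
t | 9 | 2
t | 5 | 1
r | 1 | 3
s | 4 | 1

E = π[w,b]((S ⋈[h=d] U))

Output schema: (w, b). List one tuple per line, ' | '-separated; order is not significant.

Subexpression sizes:
  S → 3
  U → 5
  (S ⋈[h=d] U) → 1
  π[w,b]((S ⋈[h=d] U)) → 1

== RESULT ==
w | b
t | 1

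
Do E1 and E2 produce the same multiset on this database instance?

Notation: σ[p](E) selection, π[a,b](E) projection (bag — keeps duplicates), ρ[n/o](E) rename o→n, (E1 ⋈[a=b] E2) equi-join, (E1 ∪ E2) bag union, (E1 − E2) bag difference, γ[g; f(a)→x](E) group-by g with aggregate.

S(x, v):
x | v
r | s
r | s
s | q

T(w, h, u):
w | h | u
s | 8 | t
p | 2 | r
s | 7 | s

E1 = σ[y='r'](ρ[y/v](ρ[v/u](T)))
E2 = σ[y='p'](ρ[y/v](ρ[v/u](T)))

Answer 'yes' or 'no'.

E1 per-node cardinality:
  T → 3
  ρ[v/u](T) → 3
  ρ[y/v](ρ[v/u](T)) → 3
  σ[y='r'](ρ[y/v](ρ[v/u](T))) → 1
E2 per-node cardinality:
  T → 3
  ρ[v/u](T) → 3
  ρ[y/v](ρ[v/u](T)) → 3
  σ[y='p'](ρ[y/v](ρ[v/u](T))) → 0

E1 result:
w | h | y
p | 2 | r
E2 result:
w | h | y
(0 rows)
Witness: ('p', 2, 'r') appears 1× in E1 but 0× in E2.

no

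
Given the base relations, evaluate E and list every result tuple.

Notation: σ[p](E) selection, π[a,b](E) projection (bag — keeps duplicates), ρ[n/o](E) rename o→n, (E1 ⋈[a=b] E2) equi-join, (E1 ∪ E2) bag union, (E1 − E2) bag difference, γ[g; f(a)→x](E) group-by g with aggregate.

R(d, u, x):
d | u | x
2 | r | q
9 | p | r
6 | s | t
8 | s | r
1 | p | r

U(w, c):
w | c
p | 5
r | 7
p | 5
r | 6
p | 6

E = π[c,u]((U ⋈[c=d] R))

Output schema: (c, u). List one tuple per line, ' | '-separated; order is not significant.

Subexpression sizes:
  U → 5
  R → 5
  (U ⋈[c=d] R) → 2
  π[c,u]((U ⋈[c=d] R)) → 2

== RESULT ==
c | u
6 | s
6 | s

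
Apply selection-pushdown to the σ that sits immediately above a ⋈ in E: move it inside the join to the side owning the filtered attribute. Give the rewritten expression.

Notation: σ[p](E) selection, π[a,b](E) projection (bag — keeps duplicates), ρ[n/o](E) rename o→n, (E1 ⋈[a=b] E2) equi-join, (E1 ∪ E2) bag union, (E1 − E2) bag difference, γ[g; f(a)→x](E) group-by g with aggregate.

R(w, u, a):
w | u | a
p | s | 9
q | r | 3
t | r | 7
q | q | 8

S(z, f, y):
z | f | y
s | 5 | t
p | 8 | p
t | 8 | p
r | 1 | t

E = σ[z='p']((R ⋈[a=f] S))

σ filters on z, owned by the right side.
E' = (R ⋈[a=f] σ[z='p'](S))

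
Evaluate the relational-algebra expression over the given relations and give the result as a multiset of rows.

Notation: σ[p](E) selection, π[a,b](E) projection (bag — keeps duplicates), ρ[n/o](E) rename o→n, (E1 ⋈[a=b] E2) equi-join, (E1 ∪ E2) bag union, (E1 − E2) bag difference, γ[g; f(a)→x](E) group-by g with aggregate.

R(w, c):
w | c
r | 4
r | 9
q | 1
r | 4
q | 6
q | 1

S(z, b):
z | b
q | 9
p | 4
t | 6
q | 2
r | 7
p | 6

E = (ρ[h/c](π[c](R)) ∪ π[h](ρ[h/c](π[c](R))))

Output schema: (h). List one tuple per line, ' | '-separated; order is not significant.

Stepwise |·|:
  R → 6
  π[c](R) → 6
  ρ[h/c](π[c](R)) → 6
  R → 6
  π[c](R) → 6
  ρ[h/c](π[c](R)) → 6
  π[h](ρ[h/c](π[c](R))) → 6
  (ρ[h/c](π[c](R)) ∪ π[h](ρ[h/c](π[c](R)))) → 12

== RESULT ==
h
1
1
1
1
4
4
4
4
6
6
9
9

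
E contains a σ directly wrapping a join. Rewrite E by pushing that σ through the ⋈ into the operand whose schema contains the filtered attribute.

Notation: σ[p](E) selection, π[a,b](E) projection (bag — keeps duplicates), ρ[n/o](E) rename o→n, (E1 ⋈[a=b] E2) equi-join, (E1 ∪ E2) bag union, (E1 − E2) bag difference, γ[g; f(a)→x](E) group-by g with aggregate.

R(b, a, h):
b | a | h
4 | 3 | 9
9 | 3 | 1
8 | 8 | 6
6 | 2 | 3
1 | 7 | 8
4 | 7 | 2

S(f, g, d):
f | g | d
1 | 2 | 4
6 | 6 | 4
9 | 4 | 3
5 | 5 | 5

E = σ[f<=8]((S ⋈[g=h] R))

σ filters on f, owned by the left side.
E' = (σ[f<=8](S) ⋈[g=h] R)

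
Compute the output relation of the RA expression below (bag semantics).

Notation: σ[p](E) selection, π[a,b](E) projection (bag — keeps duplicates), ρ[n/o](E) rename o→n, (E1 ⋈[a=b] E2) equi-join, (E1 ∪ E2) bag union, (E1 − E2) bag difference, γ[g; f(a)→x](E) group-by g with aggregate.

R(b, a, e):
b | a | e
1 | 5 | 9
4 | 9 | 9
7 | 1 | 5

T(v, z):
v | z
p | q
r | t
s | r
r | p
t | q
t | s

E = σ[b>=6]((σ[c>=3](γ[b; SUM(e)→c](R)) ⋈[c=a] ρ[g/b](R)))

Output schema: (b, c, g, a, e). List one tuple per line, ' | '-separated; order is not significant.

Stepwise |·|:
  R → 3
  γ[b; SUM(e)→c](R) → 3
  σ[c>=3](γ[b; SUM(e)→c](R)) → 3
  R → 3
  ρ[g/b](R) → 3
  (σ[c>=3](γ[b; SUM(e)→c](R)) ⋈[c=a] ρ[g/b](R)) → 3
  σ[b>=6]((σ[c>=3](γ[b; SUM(e)→c](R)) ⋈[c=a] ρ[g/b](R))) → 1

== RESULT ==
b | c | g | a | e
7 | 5 | 1 | 5 | 9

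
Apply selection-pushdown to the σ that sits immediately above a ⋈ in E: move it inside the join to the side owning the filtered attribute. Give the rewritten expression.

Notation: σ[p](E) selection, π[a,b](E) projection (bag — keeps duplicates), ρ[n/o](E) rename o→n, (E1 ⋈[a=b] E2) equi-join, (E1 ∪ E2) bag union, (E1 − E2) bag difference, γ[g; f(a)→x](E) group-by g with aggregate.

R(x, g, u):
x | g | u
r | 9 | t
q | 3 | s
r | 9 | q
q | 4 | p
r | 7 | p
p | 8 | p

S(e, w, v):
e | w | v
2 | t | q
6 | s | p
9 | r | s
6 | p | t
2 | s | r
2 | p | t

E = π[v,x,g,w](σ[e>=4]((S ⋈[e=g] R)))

σ filters on e, owned by the left side.
E' = π[v,x,g,w]((σ[e>=4](S) ⋈[e=g] R))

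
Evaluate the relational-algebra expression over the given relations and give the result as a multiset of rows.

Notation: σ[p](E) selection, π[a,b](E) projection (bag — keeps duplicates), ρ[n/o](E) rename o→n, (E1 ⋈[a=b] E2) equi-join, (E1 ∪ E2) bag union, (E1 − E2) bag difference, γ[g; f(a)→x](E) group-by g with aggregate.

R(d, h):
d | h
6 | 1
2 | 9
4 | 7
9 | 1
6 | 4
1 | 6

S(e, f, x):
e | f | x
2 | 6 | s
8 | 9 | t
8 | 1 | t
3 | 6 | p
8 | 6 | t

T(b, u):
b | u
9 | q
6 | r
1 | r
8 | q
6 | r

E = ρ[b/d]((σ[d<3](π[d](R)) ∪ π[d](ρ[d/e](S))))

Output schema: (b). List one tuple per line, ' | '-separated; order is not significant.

Stepwise |·|:
  R → 6
  π[d](R) → 6
  σ[d<3](π[d](R)) → 2
  S → 5
  ρ[d/e](S) → 5
  π[d](ρ[d/e](S)) → 5
  (σ[d<3](π[d](R)) ∪ π[d](ρ[d/e](S))) → 7
  ρ[b/d]((σ[d<3](π[d](R)) ∪ π[d](ρ[d/e](S)))) → 7

== RESULT ==
b
1
2
2
3
8
8
8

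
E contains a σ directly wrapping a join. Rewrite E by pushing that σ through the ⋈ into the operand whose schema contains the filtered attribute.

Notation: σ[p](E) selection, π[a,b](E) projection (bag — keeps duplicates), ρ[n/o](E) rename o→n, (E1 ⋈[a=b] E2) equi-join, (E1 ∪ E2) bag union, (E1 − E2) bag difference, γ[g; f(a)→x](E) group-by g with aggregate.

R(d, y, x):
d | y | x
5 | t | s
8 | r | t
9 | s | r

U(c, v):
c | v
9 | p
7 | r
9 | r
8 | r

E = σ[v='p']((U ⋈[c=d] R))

σ filters on v, owned by the left side.
E' = (σ[v='p'](U) ⋈[c=d] R)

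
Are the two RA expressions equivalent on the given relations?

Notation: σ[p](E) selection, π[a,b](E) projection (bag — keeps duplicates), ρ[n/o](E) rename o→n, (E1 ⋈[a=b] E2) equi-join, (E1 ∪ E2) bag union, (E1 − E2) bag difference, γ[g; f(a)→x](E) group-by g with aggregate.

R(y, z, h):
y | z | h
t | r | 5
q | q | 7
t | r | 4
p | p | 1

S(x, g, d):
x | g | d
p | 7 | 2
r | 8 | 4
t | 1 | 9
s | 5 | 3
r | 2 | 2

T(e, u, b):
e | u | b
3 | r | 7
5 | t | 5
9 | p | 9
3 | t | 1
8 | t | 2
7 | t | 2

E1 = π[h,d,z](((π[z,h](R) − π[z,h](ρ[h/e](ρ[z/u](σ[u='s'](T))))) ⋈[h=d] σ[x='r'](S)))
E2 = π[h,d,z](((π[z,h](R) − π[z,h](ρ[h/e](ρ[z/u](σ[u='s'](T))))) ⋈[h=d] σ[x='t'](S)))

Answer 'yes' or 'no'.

E1 per-node cardinality:
  R → 4
  π[z,h](R) → 4
  T → 6
  σ[u='s'](T) → 0
  ρ[z/u](σ[u='s'](T)) → 0
  ρ[h/e](ρ[z/u](σ[u='s'](T))) → 0
  π[z,h](ρ[h/e](ρ[z/u](σ[u='s'](T)))) → 0
  (π[z,h](R) − π[z,h](ρ[h/e](ρ[z/u](σ[u='s'](T))))) → 4
  S → 5
  σ[x='r'](S) → 2
  ((π[z,h](R) − π[z,h](ρ[h/e](ρ[z/u](σ[u='s'](T))))) ⋈[h=d] σ[x='r'](S)) → 1
  π[h,d,z](((π[z,h](R) − π[z,h](ρ[h/e](ρ[z/u](σ[u='s'](T))))) ⋈[h=d] σ[x='r'](S))) → 1
E2 per-node cardinality:
  R → 4
  π[z,h](R) → 4
  T → 6
  σ[u='s'](T) → 0
  ρ[z/u](σ[u='s'](T)) → 0
  ρ[h/e](ρ[z/u](σ[u='s'](T))) → 0
  π[z,h](ρ[h/e](ρ[z/u](σ[u='s'](T)))) → 0
  (π[z,h](R) − π[z,h](ρ[h/e](ρ[z/u](σ[u='s'](T))))) → 4
  S → 5
  σ[x='t'](S) → 1
  ((π[z,h](R) − π[z,h](ρ[h/e](ρ[z/u](σ[u='s'](T))))) ⋈[h=d] σ[x='t'](S)) → 0
  π[h,d,z](((π[z,h](R) − π[z,h](ρ[h/e](ρ[z/u](σ[u='s'](T))))) ⋈[h=d] σ[x='t'](S))) → 0

E1 result:
h | d | z
4 | 4 | r
E2 result:
h | d | z
(0 rows)
Witness: (4, 4, 'r') appears 1× in E1 but 0× in E2.

no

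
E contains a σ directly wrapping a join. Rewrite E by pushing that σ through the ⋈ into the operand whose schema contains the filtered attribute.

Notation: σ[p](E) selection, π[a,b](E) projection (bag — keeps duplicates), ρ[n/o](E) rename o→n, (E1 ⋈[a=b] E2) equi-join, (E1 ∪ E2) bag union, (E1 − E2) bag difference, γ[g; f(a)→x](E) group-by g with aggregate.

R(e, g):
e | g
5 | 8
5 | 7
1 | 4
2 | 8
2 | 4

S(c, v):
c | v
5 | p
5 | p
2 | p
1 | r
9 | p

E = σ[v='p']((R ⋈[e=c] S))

σ filters on v, owned by the right side.
E' = (R ⋈[e=c] σ[v='p'](S))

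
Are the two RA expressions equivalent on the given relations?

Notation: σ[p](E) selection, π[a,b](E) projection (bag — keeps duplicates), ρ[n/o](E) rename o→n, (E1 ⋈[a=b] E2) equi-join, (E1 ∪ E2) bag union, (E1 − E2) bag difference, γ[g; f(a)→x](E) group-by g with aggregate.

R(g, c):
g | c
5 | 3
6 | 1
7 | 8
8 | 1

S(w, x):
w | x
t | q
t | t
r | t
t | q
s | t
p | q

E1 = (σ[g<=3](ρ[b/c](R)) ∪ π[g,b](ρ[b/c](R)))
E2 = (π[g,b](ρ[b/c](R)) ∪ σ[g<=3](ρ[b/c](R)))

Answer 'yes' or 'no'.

E1 stepwise |·|:
  R → 4
  ρ[b/c](R) → 4
  σ[g<=3](ρ[b/c](R)) → 0
  R → 4
  ρ[b/c](R) → 4
  π[g,b](ρ[b/c](R)) → 4
  (σ[g<=3](ρ[b/c](R)) ∪ π[g,b](ρ[b/c](R))) → 4
E2 stepwise |·|:
  R → 4
  ρ[b/c](R) → 4
  π[g,b](ρ[b/c](R)) → 4
  R → 4
  ρ[b/c](R) → 4
  σ[g<=3](ρ[b/c](R)) → 0
  (π[g,b](ρ[b/c](R)) ∪ σ[g<=3](ρ[b/c](R))) → 4

E1 and E2 produce the same multiset:
g | b
5 | 3
6 | 1
7 | 8
8 | 1

yes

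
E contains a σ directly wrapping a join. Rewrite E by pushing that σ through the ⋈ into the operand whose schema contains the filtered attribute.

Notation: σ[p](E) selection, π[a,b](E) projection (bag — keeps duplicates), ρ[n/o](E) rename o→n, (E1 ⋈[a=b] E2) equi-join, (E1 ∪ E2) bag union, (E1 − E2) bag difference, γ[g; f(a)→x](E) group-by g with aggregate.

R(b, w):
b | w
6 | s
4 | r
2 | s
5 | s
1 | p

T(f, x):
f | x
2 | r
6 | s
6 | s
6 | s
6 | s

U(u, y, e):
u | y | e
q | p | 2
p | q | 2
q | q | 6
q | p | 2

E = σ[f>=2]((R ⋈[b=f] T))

σ filters on f, owned by the right side.
E' = (R ⋈[b=f] σ[f>=2](T))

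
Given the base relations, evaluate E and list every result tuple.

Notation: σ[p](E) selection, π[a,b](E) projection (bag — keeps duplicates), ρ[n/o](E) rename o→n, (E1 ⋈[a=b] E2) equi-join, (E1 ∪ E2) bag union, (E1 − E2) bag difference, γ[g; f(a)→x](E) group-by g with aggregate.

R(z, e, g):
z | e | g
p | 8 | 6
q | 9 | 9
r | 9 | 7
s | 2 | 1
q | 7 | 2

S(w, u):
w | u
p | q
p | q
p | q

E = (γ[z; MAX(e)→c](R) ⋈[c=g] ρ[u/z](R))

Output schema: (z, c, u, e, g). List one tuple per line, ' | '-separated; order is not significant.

Row counts bottom-up:
  R → 5
  γ[z; MAX(e)→c](R) → 4
  R → 5
  ρ[u/z](R) → 5
  (γ[z; MAX(e)→c](R) ⋈[c=g] ρ[u/z](R)) → 3

== RESULT ==
z | c | u | e | g
q | 9 | q | 9 | 9
r | 9 | q | 9 | 9
s | 2 | q | 7 | 2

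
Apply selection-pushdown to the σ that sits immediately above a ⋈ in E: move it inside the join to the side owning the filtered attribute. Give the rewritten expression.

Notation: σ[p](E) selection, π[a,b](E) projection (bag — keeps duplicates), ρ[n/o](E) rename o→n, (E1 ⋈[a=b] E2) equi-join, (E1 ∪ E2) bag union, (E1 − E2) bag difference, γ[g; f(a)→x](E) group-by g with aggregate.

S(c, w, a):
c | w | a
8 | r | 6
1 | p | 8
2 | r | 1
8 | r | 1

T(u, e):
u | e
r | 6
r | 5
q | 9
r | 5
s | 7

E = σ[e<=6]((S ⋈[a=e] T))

σ filters on e, owned by the right side.
E' = (S ⋈[a=e] σ[e<=6](T))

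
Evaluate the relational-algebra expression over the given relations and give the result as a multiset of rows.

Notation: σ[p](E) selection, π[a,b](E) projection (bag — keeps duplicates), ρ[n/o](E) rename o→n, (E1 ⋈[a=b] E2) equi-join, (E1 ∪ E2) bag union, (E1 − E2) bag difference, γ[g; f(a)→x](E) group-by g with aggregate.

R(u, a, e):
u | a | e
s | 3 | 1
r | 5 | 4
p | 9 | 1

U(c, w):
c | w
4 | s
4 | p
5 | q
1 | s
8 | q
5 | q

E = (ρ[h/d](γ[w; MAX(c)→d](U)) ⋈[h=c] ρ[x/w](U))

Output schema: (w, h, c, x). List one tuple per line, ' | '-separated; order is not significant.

Stepwise |·|:
  U → 6
  γ[w; MAX(c)→d](U) → 3
  ρ[h/d](γ[w; MAX(c)→d](U)) → 3
  U → 6
  ρ[x/w](U) → 6
  (ρ[h/d](γ[w; MAX(c)→d](U)) ⋈[h=c] ρ[x/w](U)) → 5

== RESULT ==
w | h | c | x
p | 4 | 4 | p
p | 4 | 4 | s
q | 8 | 8 | q
s | 4 | 4 | p
s | 4 | 4 | s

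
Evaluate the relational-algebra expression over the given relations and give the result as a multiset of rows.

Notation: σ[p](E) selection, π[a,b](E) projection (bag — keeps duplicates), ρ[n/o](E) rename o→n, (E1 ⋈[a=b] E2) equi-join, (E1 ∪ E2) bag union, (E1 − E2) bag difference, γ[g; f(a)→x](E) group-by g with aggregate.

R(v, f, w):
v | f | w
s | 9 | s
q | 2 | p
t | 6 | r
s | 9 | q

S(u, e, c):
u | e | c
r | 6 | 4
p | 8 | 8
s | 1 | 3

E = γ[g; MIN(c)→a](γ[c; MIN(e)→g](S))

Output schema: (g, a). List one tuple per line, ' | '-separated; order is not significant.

Per-node cardinality:
  S → 3
  γ[c; MIN(e)→g](S) → 3
  γ[g; MIN(c)→a](γ[c; MIN(e)→g](S)) → 3

== RESULT ==
g | a
1 | 3
6 | 4
8 | 8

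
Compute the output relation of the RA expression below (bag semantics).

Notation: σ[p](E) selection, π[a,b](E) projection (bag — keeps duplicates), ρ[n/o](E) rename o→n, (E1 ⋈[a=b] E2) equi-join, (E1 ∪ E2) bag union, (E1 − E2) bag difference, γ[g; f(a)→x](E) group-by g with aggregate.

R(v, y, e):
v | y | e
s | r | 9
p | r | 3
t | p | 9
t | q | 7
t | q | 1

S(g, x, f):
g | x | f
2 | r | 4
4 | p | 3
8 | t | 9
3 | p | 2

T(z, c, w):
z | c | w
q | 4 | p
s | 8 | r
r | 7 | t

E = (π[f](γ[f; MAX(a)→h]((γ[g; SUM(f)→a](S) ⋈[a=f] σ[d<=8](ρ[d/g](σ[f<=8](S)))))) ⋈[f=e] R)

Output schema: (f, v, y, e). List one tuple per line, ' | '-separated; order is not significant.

Row counts bottom-up:
  S → 4
  γ[g; SUM(f)→a](S) → 4
  S → 4
  σ[f<=8](S) → 3
  ρ[d/g](σ[f<=8](S)) → 3
  σ[d<=8](ρ[d/g](σ[f<=8](S))) → 3
  (γ[g; SUM(f)→a](S) ⋈[a=f] σ[d<=8](ρ[d/g](σ[f<=8](S)))) → 3
  γ[f; MAX(a)→h]((γ[g; SUM(f)→a](S) ⋈[a=f] σ[d<=8](ρ[d/g](σ[f<=8](S))))) → 3
  π[f](γ[f; MAX(a)→h]((γ[g; SUM(f)→a](S) ⋈[a=f] σ[d<=8](ρ[d/g](σ[f<=8](S)))))) → 3
  R → 5
  (π[f](γ[f; MAX(a)→h]((γ[g; SUM(f)→a](S) ⋈[a=f] σ[d<=8](ρ[d/g](σ[f<=8](S)))))) ⋈[f=e] R) → 1

== RESULT ==
f | v | y | e
3 | p | r | 3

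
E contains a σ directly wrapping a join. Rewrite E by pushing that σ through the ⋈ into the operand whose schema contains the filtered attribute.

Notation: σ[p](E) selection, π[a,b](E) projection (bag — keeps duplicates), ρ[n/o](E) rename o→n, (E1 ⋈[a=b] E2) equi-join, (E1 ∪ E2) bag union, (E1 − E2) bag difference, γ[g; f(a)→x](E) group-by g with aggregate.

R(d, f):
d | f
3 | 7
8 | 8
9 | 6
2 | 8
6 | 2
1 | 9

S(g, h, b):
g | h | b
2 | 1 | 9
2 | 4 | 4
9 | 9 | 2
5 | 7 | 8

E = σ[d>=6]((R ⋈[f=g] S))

σ filters on d, owned by the left side.
E' = (σ[d>=6](R) ⋈[f=g] S)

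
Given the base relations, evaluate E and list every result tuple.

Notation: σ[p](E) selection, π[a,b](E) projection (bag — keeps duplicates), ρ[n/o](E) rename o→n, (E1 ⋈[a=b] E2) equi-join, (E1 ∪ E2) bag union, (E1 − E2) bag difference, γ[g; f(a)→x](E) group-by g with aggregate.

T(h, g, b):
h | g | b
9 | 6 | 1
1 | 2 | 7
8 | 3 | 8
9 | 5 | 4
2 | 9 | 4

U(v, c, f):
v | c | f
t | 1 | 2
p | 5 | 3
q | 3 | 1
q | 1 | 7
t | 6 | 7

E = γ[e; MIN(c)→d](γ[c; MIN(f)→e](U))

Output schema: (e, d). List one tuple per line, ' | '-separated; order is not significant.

Row counts bottom-up:
  U → 5
  γ[c; MIN(f)→e](U) → 4
  γ[e; MIN(c)→d](γ[c; MIN(f)→e](U)) → 4

== RESULT ==
e | d
1 | 3
2 | 1
3 | 5
7 | 6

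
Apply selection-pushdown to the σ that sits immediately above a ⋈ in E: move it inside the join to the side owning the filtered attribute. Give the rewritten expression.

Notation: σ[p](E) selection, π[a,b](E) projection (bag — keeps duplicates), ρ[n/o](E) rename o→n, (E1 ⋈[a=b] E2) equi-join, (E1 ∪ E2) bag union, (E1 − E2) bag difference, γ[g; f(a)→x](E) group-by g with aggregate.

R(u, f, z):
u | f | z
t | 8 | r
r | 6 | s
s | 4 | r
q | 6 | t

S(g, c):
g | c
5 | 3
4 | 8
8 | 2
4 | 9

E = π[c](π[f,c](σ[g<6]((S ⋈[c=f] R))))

σ filters on g, owned by the left side.
E' = π[c](π[f,c]((σ[g<6](S) ⋈[c=f] R)))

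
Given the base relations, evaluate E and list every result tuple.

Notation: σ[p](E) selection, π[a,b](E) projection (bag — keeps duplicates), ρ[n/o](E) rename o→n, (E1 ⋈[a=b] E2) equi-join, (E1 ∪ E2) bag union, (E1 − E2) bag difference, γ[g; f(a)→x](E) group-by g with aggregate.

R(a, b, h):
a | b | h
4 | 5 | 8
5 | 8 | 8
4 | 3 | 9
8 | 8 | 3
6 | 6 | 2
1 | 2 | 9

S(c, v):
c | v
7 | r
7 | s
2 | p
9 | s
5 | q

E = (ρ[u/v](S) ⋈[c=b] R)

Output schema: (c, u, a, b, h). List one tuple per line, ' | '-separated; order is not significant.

Per-node cardinality:
  S → 5
  ρ[u/v](S) → 5
  R → 6
  (ρ[u/v](S) ⋈[c=b] R) → 2

== RESULT ==
c | u | a | b | h
2 | p | 1 | 2 | 9
5 | q | 4 | 5 | 8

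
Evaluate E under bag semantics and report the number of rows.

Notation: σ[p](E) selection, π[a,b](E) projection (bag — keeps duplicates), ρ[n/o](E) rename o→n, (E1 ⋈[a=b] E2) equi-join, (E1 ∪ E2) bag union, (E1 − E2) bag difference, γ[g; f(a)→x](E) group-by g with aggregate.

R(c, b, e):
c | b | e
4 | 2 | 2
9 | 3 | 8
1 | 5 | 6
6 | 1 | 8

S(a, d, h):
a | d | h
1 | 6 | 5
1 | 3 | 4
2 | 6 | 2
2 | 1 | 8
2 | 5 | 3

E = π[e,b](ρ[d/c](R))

Stepwise |·|:
  R → 4
  ρ[d/c](R) → 4
  π[e,b](ρ[d/c](R)) → 4

|E| = 4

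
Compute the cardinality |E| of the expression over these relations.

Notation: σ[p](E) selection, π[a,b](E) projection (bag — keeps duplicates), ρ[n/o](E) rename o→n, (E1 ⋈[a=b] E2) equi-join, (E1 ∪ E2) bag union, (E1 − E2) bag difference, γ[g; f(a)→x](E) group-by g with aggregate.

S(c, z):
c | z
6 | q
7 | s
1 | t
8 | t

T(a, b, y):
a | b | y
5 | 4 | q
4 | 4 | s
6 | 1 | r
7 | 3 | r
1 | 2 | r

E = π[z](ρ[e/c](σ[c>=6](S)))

Per-node cardinality:
  S → 4
  σ[c>=6](S) → 3
  ρ[e/c](σ[c>=6](S)) → 3
  π[z](ρ[e/c](σ[c>=6](S))) → 3

|E| = 3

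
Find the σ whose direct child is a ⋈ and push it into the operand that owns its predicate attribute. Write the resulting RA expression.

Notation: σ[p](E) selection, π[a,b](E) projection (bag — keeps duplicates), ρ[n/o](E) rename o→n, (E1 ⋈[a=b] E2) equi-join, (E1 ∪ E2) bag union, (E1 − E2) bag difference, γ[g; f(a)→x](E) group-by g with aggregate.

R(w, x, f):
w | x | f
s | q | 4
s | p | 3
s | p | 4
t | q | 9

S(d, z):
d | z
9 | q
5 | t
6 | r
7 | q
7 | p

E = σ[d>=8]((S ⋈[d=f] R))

σ filters on d, owned by the left side.
E' = (σ[d>=8](S) ⋈[d=f] R)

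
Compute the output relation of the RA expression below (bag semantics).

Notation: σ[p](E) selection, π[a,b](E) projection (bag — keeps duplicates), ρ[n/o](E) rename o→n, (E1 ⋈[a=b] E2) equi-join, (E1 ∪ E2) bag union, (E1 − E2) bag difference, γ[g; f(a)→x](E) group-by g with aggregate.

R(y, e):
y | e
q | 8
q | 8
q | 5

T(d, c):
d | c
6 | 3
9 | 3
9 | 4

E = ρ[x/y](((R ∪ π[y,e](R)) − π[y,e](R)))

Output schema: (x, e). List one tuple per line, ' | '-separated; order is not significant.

Row counts bottom-up:
  R → 3
  R → 3
  π[y,e](R) → 3
  (R ∪ π[y,e](R)) → 6
  R → 3
  π[y,e](R) → 3
  ((R ∪ π[y,e](R)) − π[y,e](R)) → 3
  ρ[x/y](((R ∪ π[y,e](R)) − π[y,e](R))) → 3

== RESULT ==
x | e
q | 5
q | 8
q | 8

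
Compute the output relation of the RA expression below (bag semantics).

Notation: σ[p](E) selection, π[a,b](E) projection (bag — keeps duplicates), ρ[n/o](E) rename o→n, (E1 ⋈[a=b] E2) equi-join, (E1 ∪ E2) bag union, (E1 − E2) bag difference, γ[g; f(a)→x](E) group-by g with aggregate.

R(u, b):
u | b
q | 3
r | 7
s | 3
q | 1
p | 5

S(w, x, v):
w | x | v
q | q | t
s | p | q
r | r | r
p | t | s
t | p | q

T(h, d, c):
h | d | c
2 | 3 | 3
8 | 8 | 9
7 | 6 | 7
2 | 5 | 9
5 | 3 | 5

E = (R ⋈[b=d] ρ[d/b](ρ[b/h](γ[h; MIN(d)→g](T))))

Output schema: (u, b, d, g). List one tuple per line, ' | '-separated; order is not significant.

Row counts bottom-up:
  R → 5
  T → 5
  γ[h; MIN(d)→g](T) → 4
  ρ[b/h](γ[h; MIN(d)→g](T)) → 4
  ρ[d/b](ρ[b/h](γ[h; MIN(d)→g](T))) → 4
  (R ⋈[b=d] ρ[d/b](ρ[b/h](γ[h; MIN(d)→g](T)))) → 2

== RESULT ==
u | b | d | g
p | 5 | 5 | 3
r | 7 | 7 | 6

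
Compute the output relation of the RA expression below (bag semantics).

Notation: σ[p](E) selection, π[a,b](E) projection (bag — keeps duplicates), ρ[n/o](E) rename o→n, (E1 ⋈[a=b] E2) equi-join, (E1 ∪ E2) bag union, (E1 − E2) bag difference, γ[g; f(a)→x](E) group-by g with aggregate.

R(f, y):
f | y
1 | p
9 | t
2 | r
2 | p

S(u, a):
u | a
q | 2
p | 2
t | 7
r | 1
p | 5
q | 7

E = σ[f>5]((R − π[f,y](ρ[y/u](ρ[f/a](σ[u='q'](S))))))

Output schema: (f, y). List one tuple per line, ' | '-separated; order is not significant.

Per-node cardinality:
  R → 4
  S → 6
  σ[u='q'](S) → 2
  ρ[f/a](σ[u='q'](S)) → 2
  ρ[y/u](ρ[f/a](σ[u='q'](S))) → 2
  π[f,y](ρ[y/u](ρ[f/a](σ[u='q'](S)))) → 2
  (R − π[f,y](ρ[y/u](ρ[f/a](σ[u='q'](S))))) → 4
  σ[f>5]((R − π[f,y](ρ[y/u](ρ[f/a](σ[u='q'](S)))))) → 1

== RESULT ==
f | y
9 | t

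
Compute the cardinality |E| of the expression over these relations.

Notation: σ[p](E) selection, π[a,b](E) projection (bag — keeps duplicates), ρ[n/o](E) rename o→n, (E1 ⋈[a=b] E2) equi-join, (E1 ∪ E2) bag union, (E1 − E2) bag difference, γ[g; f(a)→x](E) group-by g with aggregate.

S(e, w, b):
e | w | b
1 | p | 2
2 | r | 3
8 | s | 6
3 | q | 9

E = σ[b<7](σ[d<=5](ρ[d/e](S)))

Stepwise |·|:
  S → 4
  ρ[d/e](S) → 4
  σ[d<=5](ρ[d/e](S)) → 3
  σ[b<7](σ[d<=5](ρ[d/e](S))) → 2

|E| = 2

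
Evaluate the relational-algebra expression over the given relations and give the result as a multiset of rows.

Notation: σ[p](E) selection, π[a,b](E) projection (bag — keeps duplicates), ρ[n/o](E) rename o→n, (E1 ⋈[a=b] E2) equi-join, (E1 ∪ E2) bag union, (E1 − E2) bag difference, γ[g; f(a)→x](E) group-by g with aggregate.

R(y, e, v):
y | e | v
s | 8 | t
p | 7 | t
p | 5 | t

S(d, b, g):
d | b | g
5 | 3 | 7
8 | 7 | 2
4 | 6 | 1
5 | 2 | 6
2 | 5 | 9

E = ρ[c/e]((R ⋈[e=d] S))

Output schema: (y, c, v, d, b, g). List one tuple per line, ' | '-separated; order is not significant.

Per-node cardinality:
  R → 3
  S → 5
  (R ⋈[e=d] S) → 3
  ρ[c/e]((R ⋈[e=d] S)) → 3

== RESULT ==
y | c | v | d | b | g
p | 5 | t | 5 | 2 | 6
p | 5 | t | 5 | 3 | 7
s | 8 | t | 8 | 7 | 2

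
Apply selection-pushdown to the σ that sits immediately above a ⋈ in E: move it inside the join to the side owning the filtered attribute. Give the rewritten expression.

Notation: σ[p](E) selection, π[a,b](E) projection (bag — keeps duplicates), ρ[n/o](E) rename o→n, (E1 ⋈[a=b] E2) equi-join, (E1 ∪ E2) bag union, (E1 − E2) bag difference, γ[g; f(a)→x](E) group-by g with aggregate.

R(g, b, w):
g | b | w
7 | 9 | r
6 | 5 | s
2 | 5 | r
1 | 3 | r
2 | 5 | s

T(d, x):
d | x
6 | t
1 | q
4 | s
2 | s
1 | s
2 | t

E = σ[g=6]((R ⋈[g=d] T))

σ filters on g, owned by the left side.
E' = (σ[g=6](R) ⋈[g=d] T)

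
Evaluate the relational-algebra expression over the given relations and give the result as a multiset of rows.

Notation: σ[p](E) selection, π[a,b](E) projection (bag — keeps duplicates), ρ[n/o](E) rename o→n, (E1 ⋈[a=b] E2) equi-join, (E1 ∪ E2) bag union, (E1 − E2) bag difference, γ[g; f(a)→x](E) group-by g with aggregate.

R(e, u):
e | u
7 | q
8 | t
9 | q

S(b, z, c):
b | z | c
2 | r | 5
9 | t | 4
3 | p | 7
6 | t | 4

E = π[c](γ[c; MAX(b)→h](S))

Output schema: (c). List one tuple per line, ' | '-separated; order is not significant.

Subexpression sizes:
  S → 4
  γ[c; MAX(b)→h](S) → 3
  π[c](γ[c; MAX(b)→h](S)) → 3

== RESULT ==
c
4
5
7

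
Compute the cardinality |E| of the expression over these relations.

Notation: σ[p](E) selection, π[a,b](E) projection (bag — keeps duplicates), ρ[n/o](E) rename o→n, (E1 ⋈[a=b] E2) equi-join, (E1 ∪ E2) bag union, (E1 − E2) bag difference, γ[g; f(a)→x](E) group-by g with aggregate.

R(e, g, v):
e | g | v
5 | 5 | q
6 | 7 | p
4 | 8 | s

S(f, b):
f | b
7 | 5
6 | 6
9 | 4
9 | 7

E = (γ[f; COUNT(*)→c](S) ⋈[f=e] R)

Row counts bottom-up:
  S → 4
  γ[f; COUNT(*)→c](S) → 3
  R → 3
  (γ[f; COUNT(*)→c](S) ⋈[f=e] R) → 1

|E| = 1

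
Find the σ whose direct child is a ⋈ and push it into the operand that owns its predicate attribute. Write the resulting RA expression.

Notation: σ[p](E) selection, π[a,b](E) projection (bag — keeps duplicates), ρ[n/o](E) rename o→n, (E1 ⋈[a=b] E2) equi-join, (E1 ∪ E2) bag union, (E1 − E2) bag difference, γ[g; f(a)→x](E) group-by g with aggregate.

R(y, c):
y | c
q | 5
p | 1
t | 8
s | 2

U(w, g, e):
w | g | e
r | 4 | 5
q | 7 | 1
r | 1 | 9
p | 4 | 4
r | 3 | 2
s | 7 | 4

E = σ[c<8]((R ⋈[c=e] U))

σ filters on c, owned by the left side.
E' = (σ[c<8](R) ⋈[c=e] U)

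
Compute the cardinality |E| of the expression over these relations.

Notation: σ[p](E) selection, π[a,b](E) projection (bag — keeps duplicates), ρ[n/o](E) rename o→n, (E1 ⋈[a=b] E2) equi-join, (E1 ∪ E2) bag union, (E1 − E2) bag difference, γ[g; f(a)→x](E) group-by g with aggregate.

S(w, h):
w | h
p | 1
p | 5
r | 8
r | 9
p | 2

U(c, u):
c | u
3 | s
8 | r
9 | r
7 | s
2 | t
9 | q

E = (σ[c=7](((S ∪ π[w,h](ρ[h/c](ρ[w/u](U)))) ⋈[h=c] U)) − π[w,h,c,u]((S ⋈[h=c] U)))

Per-node cardinality:
  S → 5
  U → 6
  ρ[w/u](U) → 6
  ρ[h/c](ρ[w/u](U)) → 6
  π[w,h](ρ[h/c](ρ[w/u](U))) → 6
  (S ∪ π[w,h](ρ[h/c](ρ[w/u](U)))) → 11
  U → 6
  ((S ∪ π[w,h](ρ[h/c](ρ[w/u](U)))) ⋈[h=c] U) → 12
  σ[c=7](((S ∪ π[w,h](ρ[h/c](ρ[w/u](U)))) ⋈[h=c] U)) → 1
  S → 5
  U → 6
  (S ⋈[h=c] U) → 4
  π[w,h,c,u]((S ⋈[h=c] U)) → 4
  (σ[c=7](((S ∪ π[w,h](ρ[h/c](ρ[w/u](U)))) ⋈[h=c] U)) − π[w,h,c,u]((S ⋈[h=c] U))) → 1

|E| = 1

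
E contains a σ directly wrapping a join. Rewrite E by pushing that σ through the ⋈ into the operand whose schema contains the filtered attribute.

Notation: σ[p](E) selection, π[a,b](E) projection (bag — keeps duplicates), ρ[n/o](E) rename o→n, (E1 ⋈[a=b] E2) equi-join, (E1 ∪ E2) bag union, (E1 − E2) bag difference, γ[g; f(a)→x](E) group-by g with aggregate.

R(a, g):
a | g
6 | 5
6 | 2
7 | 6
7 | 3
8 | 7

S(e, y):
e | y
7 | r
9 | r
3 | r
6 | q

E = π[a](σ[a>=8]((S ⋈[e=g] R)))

σ filters on a, owned by the right side.
E' = π[a]((S ⋈[e=g] σ[a>=8](R)))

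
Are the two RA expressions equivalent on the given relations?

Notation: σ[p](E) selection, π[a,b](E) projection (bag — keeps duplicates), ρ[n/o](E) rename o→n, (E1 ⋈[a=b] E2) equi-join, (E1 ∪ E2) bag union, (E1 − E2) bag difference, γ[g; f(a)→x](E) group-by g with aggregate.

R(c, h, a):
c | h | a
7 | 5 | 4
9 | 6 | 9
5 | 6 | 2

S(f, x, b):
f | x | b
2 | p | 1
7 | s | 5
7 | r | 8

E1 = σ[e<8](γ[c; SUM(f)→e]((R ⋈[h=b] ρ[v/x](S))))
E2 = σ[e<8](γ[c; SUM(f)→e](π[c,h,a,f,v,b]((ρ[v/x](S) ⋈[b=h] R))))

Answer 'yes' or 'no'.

E1 subexpression sizes:
  R → 3
  S → 3
  ρ[v/x](S) → 3
  (R ⋈[h=b] ρ[v/x](S)) → 1
  γ[c; SUM(f)→e]((R ⋈[h=b] ρ[v/x](S))) → 1
  σ[e<8](γ[c; SUM(f)→e]((R ⋈[h=b] ρ[v/x](S)))) → 1
E2 subexpression sizes:
  S → 3
  ρ[v/x](S) → 3
  R → 3
  (ρ[v/x](S) ⋈[b=h] R) → 1
  π[c,h,a,f,v,b]((ρ[v/x](S) ⋈[b=h] R)) → 1
  γ[c; SUM(f)→e](π[c,h,a,f,v,b]((ρ[v/x](S) ⋈[b=h] R))) → 1
  σ[e<8](γ[c; SUM(f)→e](π[c,h,a,f,v,b]((ρ[v/x](S) ⋈[b=h] R)))) → 1

E1 and E2 produce the same multiset:
c | e
7 | 7

yes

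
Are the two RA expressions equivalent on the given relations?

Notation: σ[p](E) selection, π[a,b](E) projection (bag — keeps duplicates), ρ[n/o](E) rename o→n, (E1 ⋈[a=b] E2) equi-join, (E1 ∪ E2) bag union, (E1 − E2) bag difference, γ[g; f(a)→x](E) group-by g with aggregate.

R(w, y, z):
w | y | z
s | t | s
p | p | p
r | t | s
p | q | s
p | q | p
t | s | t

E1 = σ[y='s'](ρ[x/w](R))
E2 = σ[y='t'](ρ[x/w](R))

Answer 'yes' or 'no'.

E1 per-node cardinality:
  R → 6
  ρ[x/w](R) → 6
  σ[y='s'](ρ[x/w](R)) → 1
E2 per-node cardinality:
  R → 6
  ρ[x/w](R) → 6
  σ[y='t'](ρ[x/w](R)) → 2

E1 result:
x | y | z
t | s | t
E2 result:
x | y | z
r | t | s
s | t | s
Witness: ('r', 't', 's') appears 0× in E1 but 1× in E2.

no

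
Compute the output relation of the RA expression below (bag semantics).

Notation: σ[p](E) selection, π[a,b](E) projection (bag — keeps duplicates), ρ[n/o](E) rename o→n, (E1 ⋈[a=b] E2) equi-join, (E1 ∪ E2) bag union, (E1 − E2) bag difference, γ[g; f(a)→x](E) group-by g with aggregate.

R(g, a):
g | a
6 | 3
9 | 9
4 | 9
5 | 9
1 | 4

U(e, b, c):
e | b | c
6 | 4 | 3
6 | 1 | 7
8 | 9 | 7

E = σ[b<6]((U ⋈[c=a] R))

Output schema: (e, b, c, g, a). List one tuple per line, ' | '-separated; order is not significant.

Stepwise |·|:
  U → 3
  R → 5
  (U ⋈[c=a] R) → 1
  σ[b<6]((U ⋈[c=a] R)) → 1

== RESULT ==
e | b | c | g | a
6 | 4 | 3 | 6 | 3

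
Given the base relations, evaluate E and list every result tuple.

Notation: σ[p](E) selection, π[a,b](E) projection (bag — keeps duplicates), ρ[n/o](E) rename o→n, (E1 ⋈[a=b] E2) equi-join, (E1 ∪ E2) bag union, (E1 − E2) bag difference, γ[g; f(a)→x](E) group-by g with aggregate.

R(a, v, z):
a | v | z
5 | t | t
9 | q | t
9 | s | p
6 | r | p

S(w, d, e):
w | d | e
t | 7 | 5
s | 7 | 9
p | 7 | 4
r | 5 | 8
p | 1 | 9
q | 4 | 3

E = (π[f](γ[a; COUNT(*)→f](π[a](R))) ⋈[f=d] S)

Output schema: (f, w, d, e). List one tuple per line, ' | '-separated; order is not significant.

Row counts bottom-up:
  R → 4
  π[a](R) → 4
  γ[a; COUNT(*)→f](π[a](R)) → 3
  π[f](γ[a; COUNT(*)→f](π[a](R))) → 3
  S → 6
  (π[f](γ[a; COUNT(*)→f](π[a](R))) ⋈[f=d] S) → 2

== RESULT ==
f | w | d | e
1 | p | 1 | 9
1 | p | 1 | 9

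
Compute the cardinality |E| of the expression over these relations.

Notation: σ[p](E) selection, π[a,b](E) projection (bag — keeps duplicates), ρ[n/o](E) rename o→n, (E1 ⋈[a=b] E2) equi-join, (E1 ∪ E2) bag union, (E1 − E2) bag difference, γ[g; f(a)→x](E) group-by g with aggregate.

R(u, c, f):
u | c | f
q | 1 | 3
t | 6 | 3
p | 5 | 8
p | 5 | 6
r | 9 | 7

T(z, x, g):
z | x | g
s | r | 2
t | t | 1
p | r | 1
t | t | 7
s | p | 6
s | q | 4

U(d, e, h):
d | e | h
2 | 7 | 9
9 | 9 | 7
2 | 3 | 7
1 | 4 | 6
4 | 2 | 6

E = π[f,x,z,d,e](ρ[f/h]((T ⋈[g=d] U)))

Subexpression sizes:
  T → 6
  U → 5
  (T ⋈[g=d] U) → 5
  ρ[f/h]((T ⋈[g=d] U)) → 5
  π[f,x,z,d,e](ρ[f/h]((T ⋈[g=d] U))) → 5

|E| = 5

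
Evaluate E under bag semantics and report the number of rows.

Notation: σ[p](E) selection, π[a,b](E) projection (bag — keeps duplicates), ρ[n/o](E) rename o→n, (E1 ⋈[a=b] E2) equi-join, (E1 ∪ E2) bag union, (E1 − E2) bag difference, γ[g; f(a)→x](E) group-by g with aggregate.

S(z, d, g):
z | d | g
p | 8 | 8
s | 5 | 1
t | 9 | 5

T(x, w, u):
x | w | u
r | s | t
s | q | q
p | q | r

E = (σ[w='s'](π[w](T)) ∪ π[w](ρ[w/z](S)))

Row counts bottom-up:
  T → 3
  π[w](T) → 3
  σ[w='s'](π[w](T)) → 1
  S → 3
  ρ[w/z](S) → 3
  π[w](ρ[w/z](S)) → 3
  (σ[w='s'](π[w](T)) ∪ π[w](ρ[w/z](S))) → 4

|E| = 4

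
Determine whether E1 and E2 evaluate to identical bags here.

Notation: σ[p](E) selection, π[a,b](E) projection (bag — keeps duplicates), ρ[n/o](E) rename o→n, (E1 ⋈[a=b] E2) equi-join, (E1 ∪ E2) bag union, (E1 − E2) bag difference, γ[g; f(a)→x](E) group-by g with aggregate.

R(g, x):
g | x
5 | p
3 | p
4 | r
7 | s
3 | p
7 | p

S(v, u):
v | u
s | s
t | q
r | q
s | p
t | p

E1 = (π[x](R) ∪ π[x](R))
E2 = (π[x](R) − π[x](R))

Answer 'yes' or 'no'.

E1 subexpression sizes:
  R → 6
  π[x](R) → 6
  R → 6
  π[x](R) → 6
  (π[x](R) ∪ π[x](R)) → 12
E2 subexpression sizes:
  R → 6
  π[x](R) → 6
  R → 6
  π[x](R) → 6
  (π[x](R) − π[x](R)) → 0

E1 result:
x
p
p
p
p
p
p
p
p
r
r
s
s
E2 result:
x
(0 rows)
Witness: ('p',) appears 8× in E1 but 0× in E2.

no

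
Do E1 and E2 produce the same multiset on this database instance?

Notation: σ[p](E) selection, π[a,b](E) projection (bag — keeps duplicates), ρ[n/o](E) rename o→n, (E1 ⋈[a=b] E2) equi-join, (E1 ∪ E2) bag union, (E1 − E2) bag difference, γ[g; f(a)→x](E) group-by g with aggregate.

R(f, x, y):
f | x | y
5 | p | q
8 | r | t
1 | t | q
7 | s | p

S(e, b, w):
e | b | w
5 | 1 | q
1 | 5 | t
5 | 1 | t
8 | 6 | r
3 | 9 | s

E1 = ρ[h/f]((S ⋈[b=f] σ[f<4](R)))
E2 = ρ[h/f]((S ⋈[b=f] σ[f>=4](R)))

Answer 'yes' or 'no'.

E1 stepwise |·|:
  S → 5
  R → 4
  σ[f<4](R) → 1
  (S ⋈[b=f] σ[f<4](R)) → 2
  ρ[h/f]((S ⋈[b=f] σ[f<4](R))) → 2
E2 stepwise |·|:
  S → 5
  R → 4
  σ[f>=4](R) → 3
  (S ⋈[b=f] σ[f>=4](R)) → 1
  ρ[h/f]((S ⋈[b=f] σ[f>=4](R))) → 1

E1 result:
e | b | w | h | x | y
5 | 1 | q | 1 | t | q
5 | 1 | t | 1 | t | q
E2 result:
e | b | w | h | x | y
1 | 5 | t | 5 | p | q
Witness: (1, 5, 't', 5, 'p', 'q') appears 0× in E1 but 1× in E2.

no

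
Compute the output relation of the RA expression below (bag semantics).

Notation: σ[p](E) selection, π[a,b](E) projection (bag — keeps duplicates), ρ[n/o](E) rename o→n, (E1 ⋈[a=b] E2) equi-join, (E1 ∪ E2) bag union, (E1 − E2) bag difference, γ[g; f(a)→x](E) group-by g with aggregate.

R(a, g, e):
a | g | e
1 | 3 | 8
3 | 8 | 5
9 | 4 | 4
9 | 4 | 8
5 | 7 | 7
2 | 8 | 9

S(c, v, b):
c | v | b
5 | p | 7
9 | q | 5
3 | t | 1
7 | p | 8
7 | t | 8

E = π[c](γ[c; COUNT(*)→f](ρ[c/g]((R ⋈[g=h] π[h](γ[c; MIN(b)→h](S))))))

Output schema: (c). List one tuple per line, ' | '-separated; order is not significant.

Per-node cardinality:
  R → 6
  S → 5
  γ[c; MIN(b)→h](S) → 4
  π[h](γ[c; MIN(b)→h](S)) → 4
  (R ⋈[g=h] π[h](γ[c; MIN(b)→h](S))) → 3
  ρ[c/g]((R ⋈[g=h] π[h](γ[c; MIN(b)→h](S)))) → 3
  γ[c; COUNT(*)→f](ρ[c/g]((R ⋈[g=h] π[h](γ[c; MIN(b)→h](S))))) → 2
  π[c](γ[c; COUNT(*)→f](ρ[c/g]((R ⋈[g=h] π[h](γ[c; MIN(b)→h](S)))))) → 2

== RESULT ==
c
7
8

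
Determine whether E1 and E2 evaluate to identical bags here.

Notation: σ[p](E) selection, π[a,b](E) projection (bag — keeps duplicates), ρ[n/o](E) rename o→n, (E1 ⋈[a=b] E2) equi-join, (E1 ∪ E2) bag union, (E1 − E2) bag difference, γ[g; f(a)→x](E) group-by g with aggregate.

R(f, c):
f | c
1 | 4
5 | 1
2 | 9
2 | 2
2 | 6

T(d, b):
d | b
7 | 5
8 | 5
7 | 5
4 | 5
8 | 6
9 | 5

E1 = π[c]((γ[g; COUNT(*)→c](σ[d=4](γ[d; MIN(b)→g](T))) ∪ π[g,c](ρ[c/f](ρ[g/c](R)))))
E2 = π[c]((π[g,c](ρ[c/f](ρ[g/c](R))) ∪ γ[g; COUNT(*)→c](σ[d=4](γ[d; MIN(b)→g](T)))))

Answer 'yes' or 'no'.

E1 stepwise |·|:
  T → 6
  γ[d; MIN(b)→g](T) → 4
  σ[d=4](γ[d; MIN(b)→g](T)) → 1
  γ[g; COUNT(*)→c](σ[d=4](γ[d; MIN(b)→g](T))) → 1
  R → 5
  ρ[g/c](R) → 5
  ρ[c/f](ρ[g/c](R)) → 5
  π[g,c](ρ[c/f](ρ[g/c](R))) → 5
  (γ[g; COUNT(*)→c](σ[d=4](γ[d; MIN(b)→g](T))) ∪ π[g,c](ρ[c/f](ρ[g/c](R)))) → 6
  π[c]((γ[g; COUNT(*)→c](σ[d=4](γ[d; MIN(b)→g](T))) ∪ π[g,c](ρ[c/f](ρ[g/c](R))))) → 6
E2 stepwise |·|:
  R → 5
  ρ[g/c](R) → 5
  ρ[c/f](ρ[g/c](R)) → 5
  π[g,c](ρ[c/f](ρ[g/c](R))) → 5
  T → 6
  γ[d; MIN(b)→g](T) → 4
  σ[d=4](γ[d; MIN(b)→g](T)) → 1
  γ[g; COUNT(*)→c](σ[d=4](γ[d; MIN(b)→g](T))) → 1
  (π[g,c](ρ[c/f](ρ[g/c](R))) ∪ γ[g; COUNT(*)→c](σ[d=4](γ[d; MIN(b)→g](T)))) → 6
  π[c]((π[g,c](ρ[c/f](ρ[g/c](R))) ∪ γ[g; COUNT(*)→c](σ[d=4](γ[d; MIN(b)→g](T))))) → 6

E1 and E2 produce the same multiset:
c
1
1
2
2
2
5

yes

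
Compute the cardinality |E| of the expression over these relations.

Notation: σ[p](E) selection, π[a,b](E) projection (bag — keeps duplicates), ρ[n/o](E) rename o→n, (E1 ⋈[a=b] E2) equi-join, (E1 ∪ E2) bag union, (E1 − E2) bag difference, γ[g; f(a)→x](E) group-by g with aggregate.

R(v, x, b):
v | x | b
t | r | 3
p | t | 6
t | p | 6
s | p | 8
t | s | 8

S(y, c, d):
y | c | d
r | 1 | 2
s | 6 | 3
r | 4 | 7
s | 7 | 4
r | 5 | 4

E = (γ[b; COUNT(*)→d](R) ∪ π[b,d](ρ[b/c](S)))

Stepwise |·|:
  R → 5
  γ[b; COUNT(*)→d](R) → 3
  S → 5
  ρ[b/c](S) → 5
  π[b,d](ρ[b/c](S)) → 5
  (γ[b; COUNT(*)→d](R) ∪ π[b,d](ρ[b/c](S))) → 8

|E| = 8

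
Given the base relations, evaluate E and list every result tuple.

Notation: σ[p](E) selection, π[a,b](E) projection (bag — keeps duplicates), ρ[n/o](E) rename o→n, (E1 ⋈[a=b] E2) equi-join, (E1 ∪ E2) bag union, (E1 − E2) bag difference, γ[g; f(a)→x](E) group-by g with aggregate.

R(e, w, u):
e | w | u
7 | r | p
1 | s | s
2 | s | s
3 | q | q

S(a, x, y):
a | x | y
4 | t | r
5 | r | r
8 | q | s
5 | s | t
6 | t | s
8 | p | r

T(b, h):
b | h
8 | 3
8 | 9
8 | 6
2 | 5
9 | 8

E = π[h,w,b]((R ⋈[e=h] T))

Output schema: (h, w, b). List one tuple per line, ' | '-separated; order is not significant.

Row counts bottom-up:
  R → 4
  T → 5
  (R ⋈[e=h] T) → 1
  π[h,w,b]((R ⋈[e=h] T)) → 1

== RESULT ==
h | w | b
3 | q | 8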